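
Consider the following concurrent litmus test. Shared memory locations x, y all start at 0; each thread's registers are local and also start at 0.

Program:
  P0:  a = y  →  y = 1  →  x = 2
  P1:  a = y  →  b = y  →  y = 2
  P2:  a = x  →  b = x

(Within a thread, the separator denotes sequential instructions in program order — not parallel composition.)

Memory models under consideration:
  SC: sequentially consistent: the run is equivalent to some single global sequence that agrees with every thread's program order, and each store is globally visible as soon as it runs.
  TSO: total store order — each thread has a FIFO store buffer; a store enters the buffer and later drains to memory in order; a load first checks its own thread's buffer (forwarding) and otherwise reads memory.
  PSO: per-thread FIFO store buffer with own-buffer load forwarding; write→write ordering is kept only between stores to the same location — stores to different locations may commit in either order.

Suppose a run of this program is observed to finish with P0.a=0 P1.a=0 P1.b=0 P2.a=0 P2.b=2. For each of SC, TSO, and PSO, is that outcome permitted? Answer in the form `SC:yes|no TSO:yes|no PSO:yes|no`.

outcome vector order: (P0.a,P1.a,P1.b,P2.a,P2.b)
SC (12): 0/0/0/0/0, 0/0/0/0/2, 0/0/0/2/2, 0/0/1/0/0, 0/0/1/0/2, 0/0/1/2/2, 0/1/1/0/0, 0/1/1/0/2, 0/1/1/2/2, 2/0/0/0/0, 2/0/0/0/2, 2/0/0/2/2
TSO (12): 0/0/0/0/0, 0/0/0/0/2, 0/0/0/2/2, 0/0/1/0/0, 0/0/1/0/2, 0/0/1/2/2, 0/1/1/0/0, 0/1/1/0/2, 0/1/1/2/2, 2/0/0/0/0, 2/0/0/0/2, 2/0/0/2/2
PSO (12): 0/0/0/0/0, 0/0/0/0/2, 0/0/0/2/2, 0/0/1/0/0, 0/0/1/0/2, 0/0/1/2/2, 0/1/1/0/0, 0/1/1/0/2, 0/1/1/2/2, 2/0/0/0/0, 2/0/0/0/2, 2/0/0/2/2
target 0/0/0/0/2 ∈ {SC,TSO,PSO}

SC:yes TSO:yes PSO:yes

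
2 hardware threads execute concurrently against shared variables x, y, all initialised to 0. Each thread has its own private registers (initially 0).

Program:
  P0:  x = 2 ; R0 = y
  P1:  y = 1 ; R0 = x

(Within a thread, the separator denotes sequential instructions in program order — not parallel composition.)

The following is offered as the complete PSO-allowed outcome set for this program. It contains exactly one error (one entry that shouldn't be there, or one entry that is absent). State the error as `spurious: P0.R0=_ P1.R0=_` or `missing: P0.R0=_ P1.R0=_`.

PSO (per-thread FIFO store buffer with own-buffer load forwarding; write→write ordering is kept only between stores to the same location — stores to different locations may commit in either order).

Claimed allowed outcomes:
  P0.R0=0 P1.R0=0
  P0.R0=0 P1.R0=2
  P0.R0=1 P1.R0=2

missing: P0.R0=1 P1.R0=0

outcome vector order: (P0.R0,P1.R0)
PSO: 4 outcomes — {00 02 10 12}
PSO∖claimed = {10}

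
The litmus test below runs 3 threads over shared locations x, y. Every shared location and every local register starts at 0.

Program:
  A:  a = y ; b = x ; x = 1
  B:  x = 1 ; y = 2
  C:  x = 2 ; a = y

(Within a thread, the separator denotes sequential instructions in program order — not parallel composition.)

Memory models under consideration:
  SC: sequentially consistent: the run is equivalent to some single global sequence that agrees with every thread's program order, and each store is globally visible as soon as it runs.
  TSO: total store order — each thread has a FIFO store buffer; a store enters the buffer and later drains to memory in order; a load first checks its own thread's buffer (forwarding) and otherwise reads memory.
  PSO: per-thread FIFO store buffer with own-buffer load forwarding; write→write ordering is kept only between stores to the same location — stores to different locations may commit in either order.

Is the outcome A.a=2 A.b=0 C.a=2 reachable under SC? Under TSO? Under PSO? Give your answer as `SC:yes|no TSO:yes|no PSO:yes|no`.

SC:no TSO:no PSO:yes

outcome vector order: (A.a,A.b,C.a)
SC (10): (0,0,0) (0,0,2) (0,1,0) (0,1,2) (0,2,0) (0,2,2) (2,1,0) (2,1,2) (2,2,0) (2,2,2)
TSO (10): (0,0,0) (0,0,2) (0,1,0) (0,1,2) (0,2,0) (0,2,2) (2,1,0) (2,1,2) (2,2,0) (2,2,2)
PSO (12): (0,0,0) (0,0,2) (0,1,0) (0,1,2) (0,2,0) (0,2,2) (2,0,0) (2,0,2) (2,1,0) (2,1,2) (2,2,0) (2,2,2)
target (2,0,2) ∈ {PSO}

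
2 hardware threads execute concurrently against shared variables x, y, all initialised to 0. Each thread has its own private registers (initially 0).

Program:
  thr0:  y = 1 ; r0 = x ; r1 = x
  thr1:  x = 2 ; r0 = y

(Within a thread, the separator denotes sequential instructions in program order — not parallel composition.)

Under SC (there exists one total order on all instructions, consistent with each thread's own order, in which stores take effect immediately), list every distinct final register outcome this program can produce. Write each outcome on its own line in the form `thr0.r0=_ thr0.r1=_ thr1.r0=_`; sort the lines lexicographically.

thr0.r0=0 thr0.r1=0 thr1.r0=1
thr0.r0=0 thr0.r1=2 thr1.r0=1
thr0.r0=2 thr0.r1=2 thr1.r0=0
thr0.r0=2 thr0.r1=2 thr1.r0=1

outcome vector order: (thr0.r0,thr0.r1,thr1.r0)
|SC outcomes| = 4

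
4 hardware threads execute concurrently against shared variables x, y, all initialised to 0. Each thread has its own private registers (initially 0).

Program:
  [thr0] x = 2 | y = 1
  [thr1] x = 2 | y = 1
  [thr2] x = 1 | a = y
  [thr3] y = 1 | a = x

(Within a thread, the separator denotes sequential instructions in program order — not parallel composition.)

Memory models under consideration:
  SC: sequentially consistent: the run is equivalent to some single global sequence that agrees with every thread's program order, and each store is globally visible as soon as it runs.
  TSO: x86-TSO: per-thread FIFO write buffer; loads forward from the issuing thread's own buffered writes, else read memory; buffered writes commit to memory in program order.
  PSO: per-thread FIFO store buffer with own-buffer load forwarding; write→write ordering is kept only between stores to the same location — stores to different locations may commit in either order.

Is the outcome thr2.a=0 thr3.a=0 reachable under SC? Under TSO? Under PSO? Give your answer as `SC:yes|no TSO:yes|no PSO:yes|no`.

SC:no TSO:yes PSO:yes

outcome vector order: (thr2.a,thr3.a)
SC: 5 outcomes — {0/1; 0/2; 1/0; 1/1; 1/2}
TSO: 6 outcomes — {0/0; 0/1; 0/2; 1/0; 1/1; 1/2}
PSO: 6 outcomes — {0/0; 0/1; 0/2; 1/0; 1/1; 1/2}
target 0/0 ∈ {TSO,PSO}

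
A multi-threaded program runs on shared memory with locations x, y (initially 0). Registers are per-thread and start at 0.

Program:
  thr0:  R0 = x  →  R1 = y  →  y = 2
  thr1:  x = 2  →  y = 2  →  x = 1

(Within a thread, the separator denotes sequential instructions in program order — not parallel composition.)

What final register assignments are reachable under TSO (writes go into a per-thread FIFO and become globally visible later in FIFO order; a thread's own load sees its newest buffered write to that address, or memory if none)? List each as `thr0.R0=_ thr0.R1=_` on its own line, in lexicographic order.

outcome vector order: (thr0.R0,thr0.R1)
|TSO outcomes| = 5

thr0.R0=0 thr0.R1=0
thr0.R0=0 thr0.R1=2
thr0.R0=1 thr0.R1=2
thr0.R0=2 thr0.R1=0
thr0.R0=2 thr0.R1=2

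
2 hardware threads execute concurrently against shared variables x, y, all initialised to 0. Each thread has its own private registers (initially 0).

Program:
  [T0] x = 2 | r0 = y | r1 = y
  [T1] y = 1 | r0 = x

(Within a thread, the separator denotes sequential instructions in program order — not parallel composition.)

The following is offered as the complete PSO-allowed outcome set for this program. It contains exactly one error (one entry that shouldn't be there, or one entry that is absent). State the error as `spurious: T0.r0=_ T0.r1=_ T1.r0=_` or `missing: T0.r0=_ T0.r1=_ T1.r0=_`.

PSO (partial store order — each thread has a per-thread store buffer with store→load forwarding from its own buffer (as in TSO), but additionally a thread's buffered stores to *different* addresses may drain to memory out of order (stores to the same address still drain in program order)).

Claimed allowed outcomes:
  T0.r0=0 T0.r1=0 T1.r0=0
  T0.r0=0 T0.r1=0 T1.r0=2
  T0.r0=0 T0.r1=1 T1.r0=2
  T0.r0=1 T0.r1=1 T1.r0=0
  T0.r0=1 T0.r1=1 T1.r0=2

outcome vector order: (T0.r0,T0.r1,T1.r0)
PSO: 6 outcomes — {0/0/0; 0/0/2; 0/1/0; 0/1/2; 1/1/0; 1/1/2}
PSO∖claimed = {0/1/0}

missing: T0.r0=0 T0.r1=1 T1.r0=0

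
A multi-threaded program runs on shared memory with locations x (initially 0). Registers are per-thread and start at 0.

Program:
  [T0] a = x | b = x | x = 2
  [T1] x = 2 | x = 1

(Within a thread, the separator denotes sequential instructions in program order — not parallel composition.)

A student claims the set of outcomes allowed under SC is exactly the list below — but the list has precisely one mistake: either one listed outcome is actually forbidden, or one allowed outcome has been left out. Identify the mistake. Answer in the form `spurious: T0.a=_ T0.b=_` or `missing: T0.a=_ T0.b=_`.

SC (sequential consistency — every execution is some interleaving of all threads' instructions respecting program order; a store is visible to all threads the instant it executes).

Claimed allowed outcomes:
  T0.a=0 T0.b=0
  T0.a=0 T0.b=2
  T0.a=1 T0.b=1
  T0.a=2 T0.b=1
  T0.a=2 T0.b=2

outcome vector order: (T0.a,T0.b)
SC (6): <0 0> <0 1> <0 2> <1 1> <2 1> <2 2>
SC∖claimed = {<0 1>}

missing: T0.a=0 T0.b=1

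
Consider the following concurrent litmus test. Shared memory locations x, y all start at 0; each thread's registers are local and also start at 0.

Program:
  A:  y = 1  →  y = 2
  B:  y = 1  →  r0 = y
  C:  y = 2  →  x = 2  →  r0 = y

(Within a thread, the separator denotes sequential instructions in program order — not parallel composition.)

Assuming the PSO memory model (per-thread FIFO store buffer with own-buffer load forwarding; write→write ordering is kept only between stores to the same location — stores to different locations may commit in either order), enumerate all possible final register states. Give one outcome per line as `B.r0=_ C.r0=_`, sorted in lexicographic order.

B.r0=1 C.r0=1
B.r0=1 C.r0=2
B.r0=2 C.r0=1
B.r0=2 C.r0=2

outcome vector order: (B.r0,C.r0)
|PSO outcomes| = 4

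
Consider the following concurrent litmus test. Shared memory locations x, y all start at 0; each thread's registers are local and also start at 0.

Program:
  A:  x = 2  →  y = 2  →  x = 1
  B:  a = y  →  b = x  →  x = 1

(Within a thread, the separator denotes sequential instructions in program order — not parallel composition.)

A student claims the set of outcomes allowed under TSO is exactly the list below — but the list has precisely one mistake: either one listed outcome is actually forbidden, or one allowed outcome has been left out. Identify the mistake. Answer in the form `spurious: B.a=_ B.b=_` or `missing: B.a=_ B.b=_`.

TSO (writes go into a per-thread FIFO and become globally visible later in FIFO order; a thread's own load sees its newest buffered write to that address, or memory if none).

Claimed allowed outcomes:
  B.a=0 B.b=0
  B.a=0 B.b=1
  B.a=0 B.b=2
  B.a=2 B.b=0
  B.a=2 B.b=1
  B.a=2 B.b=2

spurious: B.a=2 B.b=0

outcome vector order: (B.a,B.b)
[TSO] allowed = {0/0 0/1 0/2 2/1 2/2}
claimed∖TSO = {2/0}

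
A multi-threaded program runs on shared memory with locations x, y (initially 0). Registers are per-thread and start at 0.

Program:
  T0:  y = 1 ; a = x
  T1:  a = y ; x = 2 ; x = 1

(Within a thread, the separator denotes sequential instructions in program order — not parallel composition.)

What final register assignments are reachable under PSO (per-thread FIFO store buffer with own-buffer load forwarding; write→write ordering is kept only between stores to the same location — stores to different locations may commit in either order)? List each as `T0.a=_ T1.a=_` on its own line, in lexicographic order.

T0.a=0 T1.a=0
T0.a=0 T1.a=1
T0.a=1 T1.a=0
T0.a=1 T1.a=1
T0.a=2 T1.a=0
T0.a=2 T1.a=1

outcome vector order: (T0.a,T1.a)
|PSO outcomes| = 6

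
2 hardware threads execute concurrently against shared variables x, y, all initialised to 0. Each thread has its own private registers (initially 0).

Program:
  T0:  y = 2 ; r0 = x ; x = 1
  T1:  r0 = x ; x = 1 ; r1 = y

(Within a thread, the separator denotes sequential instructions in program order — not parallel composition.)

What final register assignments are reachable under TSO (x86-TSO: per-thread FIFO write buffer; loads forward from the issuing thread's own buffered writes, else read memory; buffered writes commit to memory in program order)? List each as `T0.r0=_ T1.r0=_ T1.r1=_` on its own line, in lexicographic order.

outcome vector order: (T0.r0,T1.r0,T1.r1)
|TSO outcomes| = 5

T0.r0=0 T1.r0=0 T1.r1=0
T0.r0=0 T1.r0=0 T1.r1=2
T0.r0=0 T1.r0=1 T1.r1=2
T0.r0=1 T1.r0=0 T1.r1=0
T0.r0=1 T1.r0=0 T1.r1=2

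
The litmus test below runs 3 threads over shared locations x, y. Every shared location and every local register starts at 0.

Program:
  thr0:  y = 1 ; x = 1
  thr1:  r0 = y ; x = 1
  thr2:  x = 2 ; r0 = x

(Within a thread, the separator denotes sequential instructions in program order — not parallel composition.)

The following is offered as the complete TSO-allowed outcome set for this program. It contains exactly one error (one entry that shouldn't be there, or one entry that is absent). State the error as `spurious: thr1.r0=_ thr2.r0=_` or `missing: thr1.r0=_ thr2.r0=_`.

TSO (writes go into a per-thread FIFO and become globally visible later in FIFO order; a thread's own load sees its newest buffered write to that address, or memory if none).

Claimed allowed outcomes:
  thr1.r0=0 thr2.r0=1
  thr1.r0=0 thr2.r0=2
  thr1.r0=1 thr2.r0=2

missing: thr1.r0=1 thr2.r0=1

outcome vector order: (thr1.r0,thr2.r0)
TSO: 4 outcomes — {(0,1), (0,2), (1,1), (1,2)}
TSO∖claimed = {(1,1)}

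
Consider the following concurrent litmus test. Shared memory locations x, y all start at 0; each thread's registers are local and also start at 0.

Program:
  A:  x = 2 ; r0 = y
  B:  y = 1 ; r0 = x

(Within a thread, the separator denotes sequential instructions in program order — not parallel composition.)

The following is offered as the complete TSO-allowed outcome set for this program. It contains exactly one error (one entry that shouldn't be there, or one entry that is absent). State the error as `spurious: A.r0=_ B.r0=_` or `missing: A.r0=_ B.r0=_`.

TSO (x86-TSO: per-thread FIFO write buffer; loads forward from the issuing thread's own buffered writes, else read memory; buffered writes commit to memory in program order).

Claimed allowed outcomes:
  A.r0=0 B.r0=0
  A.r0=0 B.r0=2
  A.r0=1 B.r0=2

missing: A.r0=1 B.r0=0

outcome vector order: (A.r0,B.r0)
TSO (4): (0,0), (0,2), (1,0), (1,2)
TSO∖claimed = {(1,0)}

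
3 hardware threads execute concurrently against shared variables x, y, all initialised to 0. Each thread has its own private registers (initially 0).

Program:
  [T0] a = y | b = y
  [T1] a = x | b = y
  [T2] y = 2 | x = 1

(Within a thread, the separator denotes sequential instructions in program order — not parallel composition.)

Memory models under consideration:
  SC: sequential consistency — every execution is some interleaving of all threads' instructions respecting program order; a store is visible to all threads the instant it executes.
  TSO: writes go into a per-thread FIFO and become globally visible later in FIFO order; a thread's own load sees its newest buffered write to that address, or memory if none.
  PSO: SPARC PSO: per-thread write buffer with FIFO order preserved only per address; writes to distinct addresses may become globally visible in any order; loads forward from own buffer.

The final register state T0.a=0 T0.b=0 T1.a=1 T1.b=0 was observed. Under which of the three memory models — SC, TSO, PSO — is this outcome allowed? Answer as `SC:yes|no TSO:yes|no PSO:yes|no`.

outcome vector order: (T0.a,T0.b,T1.a,T1.b)
SC (9): 0000; 0002; 0012; 0200; 0202; 0212; 2200; 2202; 2212
TSO (9): 0000; 0002; 0012; 0200; 0202; 0212; 2200; 2202; 2212
PSO (12): 0000; 0002; 0010; 0012; 0200; 0202; 0210; 0212; 2200; 2202; 2210; 2212
target 0010 ∈ {PSO}

SC:no TSO:no PSO:yes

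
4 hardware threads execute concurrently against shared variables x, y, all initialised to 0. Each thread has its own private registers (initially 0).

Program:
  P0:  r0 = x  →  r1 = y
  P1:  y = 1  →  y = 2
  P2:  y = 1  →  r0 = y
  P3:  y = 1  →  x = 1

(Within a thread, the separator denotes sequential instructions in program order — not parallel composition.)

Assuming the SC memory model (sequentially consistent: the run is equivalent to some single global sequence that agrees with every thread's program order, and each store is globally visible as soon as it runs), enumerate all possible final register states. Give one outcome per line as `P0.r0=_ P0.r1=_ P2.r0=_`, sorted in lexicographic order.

P0.r0=0 P0.r1=0 P2.r0=1
P0.r0=0 P0.r1=0 P2.r0=2
P0.r0=0 P0.r1=1 P2.r0=1
P0.r0=0 P0.r1=1 P2.r0=2
P0.r0=0 P0.r1=2 P2.r0=1
P0.r0=0 P0.r1=2 P2.r0=2
P0.r0=1 P0.r1=1 P2.r0=1
P0.r0=1 P0.r1=1 P2.r0=2
P0.r0=1 P0.r1=2 P2.r0=1
P0.r0=1 P0.r1=2 P2.r0=2

outcome vector order: (P0.r0,P0.r1,P2.r0)
|SC outcomes| = 10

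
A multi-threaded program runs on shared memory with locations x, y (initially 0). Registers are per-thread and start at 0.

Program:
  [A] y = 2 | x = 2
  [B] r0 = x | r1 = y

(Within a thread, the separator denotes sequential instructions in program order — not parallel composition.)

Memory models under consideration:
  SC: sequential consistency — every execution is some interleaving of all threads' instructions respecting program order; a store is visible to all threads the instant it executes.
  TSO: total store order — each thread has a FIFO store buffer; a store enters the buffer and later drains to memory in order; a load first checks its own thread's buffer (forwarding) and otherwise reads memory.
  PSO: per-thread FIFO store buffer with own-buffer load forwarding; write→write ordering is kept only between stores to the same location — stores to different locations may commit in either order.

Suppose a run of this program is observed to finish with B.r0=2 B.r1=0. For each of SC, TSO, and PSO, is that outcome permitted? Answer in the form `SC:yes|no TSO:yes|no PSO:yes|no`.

outcome vector order: (B.r0,B.r1)
under SC → 00; 02; 22
under TSO → 00; 02; 22
under PSO → 00; 02; 20; 22
target 20 ∈ {PSO}

SC:no TSO:no PSO:yes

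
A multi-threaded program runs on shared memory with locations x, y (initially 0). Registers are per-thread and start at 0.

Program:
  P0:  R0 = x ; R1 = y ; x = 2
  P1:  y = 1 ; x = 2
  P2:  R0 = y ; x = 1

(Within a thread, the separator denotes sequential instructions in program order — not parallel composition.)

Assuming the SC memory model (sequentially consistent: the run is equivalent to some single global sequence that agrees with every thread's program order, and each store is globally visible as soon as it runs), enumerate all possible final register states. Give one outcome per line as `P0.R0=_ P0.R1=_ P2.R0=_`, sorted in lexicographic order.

P0.R0=0 P0.R1=0 P2.R0=0
P0.R0=0 P0.R1=0 P2.R0=1
P0.R0=0 P0.R1=1 P2.R0=0
P0.R0=0 P0.R1=1 P2.R0=1
P0.R0=1 P0.R1=0 P2.R0=0
P0.R0=1 P0.R1=1 P2.R0=0
P0.R0=1 P0.R1=1 P2.R0=1
P0.R0=2 P0.R1=1 P2.R0=0
P0.R0=2 P0.R1=1 P2.R0=1

outcome vector order: (P0.R0,P0.R1,P2.R0)
|SC outcomes| = 9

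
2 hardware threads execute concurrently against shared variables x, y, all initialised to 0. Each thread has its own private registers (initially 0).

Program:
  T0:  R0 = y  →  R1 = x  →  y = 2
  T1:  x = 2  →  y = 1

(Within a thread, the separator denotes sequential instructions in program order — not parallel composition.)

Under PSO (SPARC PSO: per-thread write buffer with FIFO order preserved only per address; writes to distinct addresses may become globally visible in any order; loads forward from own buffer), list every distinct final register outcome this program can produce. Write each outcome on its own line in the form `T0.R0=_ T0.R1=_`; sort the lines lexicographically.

T0.R0=0 T0.R1=0
T0.R0=0 T0.R1=2
T0.R0=1 T0.R1=0
T0.R0=1 T0.R1=2

outcome vector order: (T0.R0,T0.R1)
|PSO outcomes| = 4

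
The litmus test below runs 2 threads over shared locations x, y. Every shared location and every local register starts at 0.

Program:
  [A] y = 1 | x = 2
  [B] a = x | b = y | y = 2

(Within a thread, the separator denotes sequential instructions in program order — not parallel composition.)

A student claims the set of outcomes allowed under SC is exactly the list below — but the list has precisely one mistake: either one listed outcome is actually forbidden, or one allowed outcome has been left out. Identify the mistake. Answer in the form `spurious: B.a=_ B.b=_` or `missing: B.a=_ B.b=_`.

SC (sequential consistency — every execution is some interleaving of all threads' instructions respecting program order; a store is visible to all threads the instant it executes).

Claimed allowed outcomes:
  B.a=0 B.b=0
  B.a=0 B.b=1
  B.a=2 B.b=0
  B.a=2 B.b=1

outcome vector order: (B.a,B.b)
[SC] allowed = {<0 0>, <0 1>, <2 1>}
claimed∖SC = {<2 0>}

spurious: B.a=2 B.b=0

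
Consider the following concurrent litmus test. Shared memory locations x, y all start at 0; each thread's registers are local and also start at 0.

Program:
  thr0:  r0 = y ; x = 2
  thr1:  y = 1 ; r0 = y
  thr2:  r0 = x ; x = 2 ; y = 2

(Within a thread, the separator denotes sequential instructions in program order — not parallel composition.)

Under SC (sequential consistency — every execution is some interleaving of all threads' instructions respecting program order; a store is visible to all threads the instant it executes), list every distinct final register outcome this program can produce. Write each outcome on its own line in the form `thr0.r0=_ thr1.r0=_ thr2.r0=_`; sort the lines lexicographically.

outcome vector order: (thr0.r0,thr1.r0,thr2.r0)
|SC outcomes| = 10

thr0.r0=0 thr1.r0=1 thr2.r0=0
thr0.r0=0 thr1.r0=1 thr2.r0=2
thr0.r0=0 thr1.r0=2 thr2.r0=0
thr0.r0=0 thr1.r0=2 thr2.r0=2
thr0.r0=1 thr1.r0=1 thr2.r0=0
thr0.r0=1 thr1.r0=1 thr2.r0=2
thr0.r0=1 thr1.r0=2 thr2.r0=0
thr0.r0=1 thr1.r0=2 thr2.r0=2
thr0.r0=2 thr1.r0=1 thr2.r0=0
thr0.r0=2 thr1.r0=2 thr2.r0=0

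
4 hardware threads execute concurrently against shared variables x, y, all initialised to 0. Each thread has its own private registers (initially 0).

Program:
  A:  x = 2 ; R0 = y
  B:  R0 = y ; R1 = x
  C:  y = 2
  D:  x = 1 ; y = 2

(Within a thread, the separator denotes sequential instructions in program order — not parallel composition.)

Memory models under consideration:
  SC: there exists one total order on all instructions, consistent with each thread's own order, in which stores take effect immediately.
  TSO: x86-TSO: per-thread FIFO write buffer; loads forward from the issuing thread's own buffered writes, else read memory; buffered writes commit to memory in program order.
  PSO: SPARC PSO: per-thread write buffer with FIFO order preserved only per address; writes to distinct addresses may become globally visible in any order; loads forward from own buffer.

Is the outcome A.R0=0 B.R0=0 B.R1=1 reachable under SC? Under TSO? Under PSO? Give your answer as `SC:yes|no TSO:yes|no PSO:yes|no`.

SC:yes TSO:yes PSO:yes

outcome vector order: (A.R0,B.R0,B.R1)
SC (11): (0,0,0) (0,0,1) (0,0,2) (0,2,1) (0,2,2) (2,0,0) (2,0,1) (2,0,2) (2,2,0) (2,2,1) (2,2,2)
TSO (12): (0,0,0) (0,0,1) (0,0,2) (0,2,0) (0,2,1) (0,2,2) (2,0,0) (2,0,1) (2,0,2) (2,2,0) (2,2,1) (2,2,2)
PSO (12): (0,0,0) (0,0,1) (0,0,2) (0,2,0) (0,2,1) (0,2,2) (2,0,0) (2,0,1) (2,0,2) (2,2,0) (2,2,1) (2,2,2)
target (0,0,1) ∈ {SC,TSO,PSO}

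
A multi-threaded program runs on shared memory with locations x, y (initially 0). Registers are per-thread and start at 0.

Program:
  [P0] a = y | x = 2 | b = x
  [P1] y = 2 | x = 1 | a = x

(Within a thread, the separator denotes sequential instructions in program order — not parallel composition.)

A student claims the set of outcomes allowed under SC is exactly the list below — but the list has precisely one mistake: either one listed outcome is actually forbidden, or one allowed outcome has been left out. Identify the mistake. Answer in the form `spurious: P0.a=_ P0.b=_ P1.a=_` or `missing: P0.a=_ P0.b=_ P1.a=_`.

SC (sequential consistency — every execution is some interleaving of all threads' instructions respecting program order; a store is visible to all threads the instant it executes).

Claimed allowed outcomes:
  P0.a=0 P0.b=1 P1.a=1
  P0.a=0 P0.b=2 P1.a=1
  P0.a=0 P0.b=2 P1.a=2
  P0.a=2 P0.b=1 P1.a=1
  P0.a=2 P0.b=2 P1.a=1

missing: P0.a=2 P0.b=2 P1.a=2

outcome vector order: (P0.a,P0.b,P1.a)
SC: 6 outcomes — {011, 021, 022, 211, 221, 222}
SC∖claimed = {222}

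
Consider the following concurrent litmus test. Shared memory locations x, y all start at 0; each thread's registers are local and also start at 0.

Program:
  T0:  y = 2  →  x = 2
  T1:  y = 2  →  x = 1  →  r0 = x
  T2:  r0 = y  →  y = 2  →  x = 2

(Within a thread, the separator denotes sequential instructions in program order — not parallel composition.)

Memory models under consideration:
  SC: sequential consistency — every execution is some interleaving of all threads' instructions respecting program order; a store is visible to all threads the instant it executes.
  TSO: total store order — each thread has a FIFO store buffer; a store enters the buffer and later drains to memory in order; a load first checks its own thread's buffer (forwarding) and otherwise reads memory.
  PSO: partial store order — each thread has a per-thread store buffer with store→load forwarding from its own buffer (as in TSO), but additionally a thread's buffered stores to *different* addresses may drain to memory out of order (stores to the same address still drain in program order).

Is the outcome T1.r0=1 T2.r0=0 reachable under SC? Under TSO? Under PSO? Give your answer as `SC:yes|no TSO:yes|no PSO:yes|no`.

outcome vector order: (T1.r0,T2.r0)
[SC] allowed = {1/0 1/2 2/0 2/2}
[TSO] allowed = {1/0 1/2 2/0 2/2}
[PSO] allowed = {1/0 1/2 2/0 2/2}
target 1/0 ∈ {SC,TSO,PSO}

SC:yes TSO:yes PSO:yes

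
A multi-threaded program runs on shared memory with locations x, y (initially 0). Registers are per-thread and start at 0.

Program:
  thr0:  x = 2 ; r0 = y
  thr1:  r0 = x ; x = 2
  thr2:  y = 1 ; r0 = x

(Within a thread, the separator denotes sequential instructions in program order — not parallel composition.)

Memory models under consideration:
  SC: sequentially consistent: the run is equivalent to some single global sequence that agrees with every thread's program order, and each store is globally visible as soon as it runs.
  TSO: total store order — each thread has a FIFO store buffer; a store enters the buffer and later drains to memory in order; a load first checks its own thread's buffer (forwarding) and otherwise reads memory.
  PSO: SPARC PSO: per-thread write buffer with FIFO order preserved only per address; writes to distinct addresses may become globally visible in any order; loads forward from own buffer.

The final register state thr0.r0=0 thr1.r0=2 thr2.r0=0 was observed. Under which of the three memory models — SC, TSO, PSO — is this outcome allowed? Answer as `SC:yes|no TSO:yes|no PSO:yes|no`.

SC:no TSO:yes PSO:yes

outcome vector order: (thr0.r0,thr1.r0,thr2.r0)
[SC] allowed = {0/0/2, 0/2/2, 1/0/0, 1/0/2, 1/2/0, 1/2/2}
[TSO] allowed = {0/0/0, 0/0/2, 0/2/0, 0/2/2, 1/0/0, 1/0/2, 1/2/0, 1/2/2}
[PSO] allowed = {0/0/0, 0/0/2, 0/2/0, 0/2/2, 1/0/0, 1/0/2, 1/2/0, 1/2/2}
target 0/2/0 ∈ {TSO,PSO}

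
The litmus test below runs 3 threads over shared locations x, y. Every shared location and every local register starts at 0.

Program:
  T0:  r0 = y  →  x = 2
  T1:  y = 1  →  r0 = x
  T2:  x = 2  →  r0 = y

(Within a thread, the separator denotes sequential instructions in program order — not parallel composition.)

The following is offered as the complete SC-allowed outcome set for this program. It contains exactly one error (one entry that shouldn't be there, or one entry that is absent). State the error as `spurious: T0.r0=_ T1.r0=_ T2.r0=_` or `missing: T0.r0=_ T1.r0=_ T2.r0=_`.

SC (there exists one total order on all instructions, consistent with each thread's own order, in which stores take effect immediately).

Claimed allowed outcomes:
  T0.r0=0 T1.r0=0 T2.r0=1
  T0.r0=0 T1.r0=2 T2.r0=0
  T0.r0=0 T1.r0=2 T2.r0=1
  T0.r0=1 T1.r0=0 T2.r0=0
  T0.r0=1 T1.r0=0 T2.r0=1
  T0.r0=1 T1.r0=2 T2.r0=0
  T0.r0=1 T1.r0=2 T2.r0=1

outcome vector order: (T0.r0,T1.r0,T2.r0)
[SC] allowed = {<0 0 1>, <0 2 0>, <0 2 1>, <1 0 1>, <1 2 0>, <1 2 1>}
claimed∖SC = {<1 0 0>}

spurious: T0.r0=1 T1.r0=0 T2.r0=0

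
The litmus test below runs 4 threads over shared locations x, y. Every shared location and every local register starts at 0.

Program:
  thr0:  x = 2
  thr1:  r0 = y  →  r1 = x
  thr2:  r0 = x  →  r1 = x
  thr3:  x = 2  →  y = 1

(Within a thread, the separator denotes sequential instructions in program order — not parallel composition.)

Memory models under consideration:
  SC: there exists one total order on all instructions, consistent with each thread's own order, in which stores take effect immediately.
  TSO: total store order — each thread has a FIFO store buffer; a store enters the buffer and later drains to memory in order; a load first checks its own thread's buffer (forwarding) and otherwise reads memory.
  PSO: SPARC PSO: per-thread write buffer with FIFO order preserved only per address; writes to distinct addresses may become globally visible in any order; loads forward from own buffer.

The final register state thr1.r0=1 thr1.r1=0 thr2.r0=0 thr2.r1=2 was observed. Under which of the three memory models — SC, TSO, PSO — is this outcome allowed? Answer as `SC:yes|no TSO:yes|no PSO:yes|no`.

outcome vector order: (thr1.r0,thr1.r1,thr2.r0,thr2.r1)
[SC] allowed = {0000 0002 0022 0200 0202 0222 1200 1202 1222}
[TSO] allowed = {0000 0002 0022 0200 0202 0222 1200 1202 1222}
[PSO] allowed = {0000 0002 0022 0200 0202 0222 1000 1002 1022 1200 1202 1222}
target 1002 ∈ {PSO}

SC:no TSO:no PSO:yes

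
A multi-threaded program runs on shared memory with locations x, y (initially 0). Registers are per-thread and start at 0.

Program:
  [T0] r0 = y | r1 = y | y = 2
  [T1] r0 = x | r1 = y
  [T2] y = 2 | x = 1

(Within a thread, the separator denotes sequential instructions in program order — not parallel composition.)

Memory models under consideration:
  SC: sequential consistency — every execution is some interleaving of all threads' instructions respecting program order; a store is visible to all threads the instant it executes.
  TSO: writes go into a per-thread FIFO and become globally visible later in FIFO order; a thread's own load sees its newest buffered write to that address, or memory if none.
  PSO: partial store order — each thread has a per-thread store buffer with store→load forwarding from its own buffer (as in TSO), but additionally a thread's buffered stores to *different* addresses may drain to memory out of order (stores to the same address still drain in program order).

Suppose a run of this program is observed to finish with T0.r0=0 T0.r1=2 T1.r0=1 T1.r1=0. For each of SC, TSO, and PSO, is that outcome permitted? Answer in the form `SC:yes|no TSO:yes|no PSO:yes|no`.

SC:no TSO:no PSO:yes

outcome vector order: (T0.r0,T0.r1,T1.r0,T1.r1)
under SC → 0/0/0/0, 0/0/0/2, 0/0/1/2, 0/2/0/0, 0/2/0/2, 0/2/1/2, 2/2/0/0, 2/2/0/2, 2/2/1/2
under TSO → 0/0/0/0, 0/0/0/2, 0/0/1/2, 0/2/0/0, 0/2/0/2, 0/2/1/2, 2/2/0/0, 2/2/0/2, 2/2/1/2
under PSO → 0/0/0/0, 0/0/0/2, 0/0/1/0, 0/0/1/2, 0/2/0/0, 0/2/0/2, 0/2/1/0, 0/2/1/2, 2/2/0/0, 2/2/0/2, 2/2/1/0, 2/2/1/2
target 0/2/1/0 ∈ {PSO}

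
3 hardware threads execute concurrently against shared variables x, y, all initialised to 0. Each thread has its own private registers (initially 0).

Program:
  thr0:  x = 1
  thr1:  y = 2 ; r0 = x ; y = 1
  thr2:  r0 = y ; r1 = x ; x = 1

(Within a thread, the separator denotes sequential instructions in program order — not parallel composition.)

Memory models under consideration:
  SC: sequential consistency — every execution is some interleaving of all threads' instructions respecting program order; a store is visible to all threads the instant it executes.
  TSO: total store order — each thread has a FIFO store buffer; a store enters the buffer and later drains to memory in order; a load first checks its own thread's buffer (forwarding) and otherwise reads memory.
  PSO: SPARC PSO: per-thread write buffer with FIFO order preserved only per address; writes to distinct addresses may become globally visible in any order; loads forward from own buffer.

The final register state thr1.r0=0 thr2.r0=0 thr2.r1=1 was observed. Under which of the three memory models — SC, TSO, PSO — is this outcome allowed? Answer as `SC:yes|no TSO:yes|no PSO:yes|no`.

outcome vector order: (thr1.r0,thr2.r0,thr2.r1)
under SC → 0/0/0 0/0/1 0/1/0 0/1/1 0/2/0 0/2/1 1/0/0 1/0/1 1/1/1 1/2/0 1/2/1
under TSO → 0/0/0 0/0/1 0/1/0 0/1/1 0/2/0 0/2/1 1/0/0 1/0/1 1/1/1 1/2/0 1/2/1
under PSO → 0/0/0 0/0/1 0/1/0 0/1/1 0/2/0 0/2/1 1/0/0 1/0/1 1/1/1 1/2/0 1/2/1
target 0/0/1 ∈ {SC,TSO,PSO}

SC:yes TSO:yes PSO:yes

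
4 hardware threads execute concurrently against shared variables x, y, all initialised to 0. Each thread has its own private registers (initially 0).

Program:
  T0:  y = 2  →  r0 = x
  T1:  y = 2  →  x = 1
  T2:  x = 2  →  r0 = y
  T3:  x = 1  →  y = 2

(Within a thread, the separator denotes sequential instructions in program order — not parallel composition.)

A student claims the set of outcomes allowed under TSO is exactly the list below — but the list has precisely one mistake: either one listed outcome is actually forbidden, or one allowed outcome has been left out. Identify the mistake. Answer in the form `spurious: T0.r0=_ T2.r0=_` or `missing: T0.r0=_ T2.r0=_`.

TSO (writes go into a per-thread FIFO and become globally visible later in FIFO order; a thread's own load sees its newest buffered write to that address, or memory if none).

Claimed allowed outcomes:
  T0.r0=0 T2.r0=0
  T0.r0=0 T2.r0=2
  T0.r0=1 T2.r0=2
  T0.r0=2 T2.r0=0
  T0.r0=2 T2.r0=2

missing: T0.r0=1 T2.r0=0

outcome vector order: (T0.r0,T2.r0)
[TSO] allowed = {0/0, 0/2, 1/0, 1/2, 2/0, 2/2}
TSO∖claimed = {1/0}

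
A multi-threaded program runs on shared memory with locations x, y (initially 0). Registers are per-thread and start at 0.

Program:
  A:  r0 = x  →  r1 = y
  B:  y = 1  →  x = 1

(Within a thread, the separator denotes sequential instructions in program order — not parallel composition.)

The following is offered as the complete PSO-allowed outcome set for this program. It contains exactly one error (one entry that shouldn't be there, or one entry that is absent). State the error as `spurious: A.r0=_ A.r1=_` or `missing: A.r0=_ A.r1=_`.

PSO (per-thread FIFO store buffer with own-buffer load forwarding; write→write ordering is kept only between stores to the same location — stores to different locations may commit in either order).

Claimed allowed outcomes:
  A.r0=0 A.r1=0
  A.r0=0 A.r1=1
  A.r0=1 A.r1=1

outcome vector order: (A.r0,A.r1)
PSO (4): 00, 01, 10, 11
PSO∖claimed = {10}

missing: A.r0=1 A.r1=0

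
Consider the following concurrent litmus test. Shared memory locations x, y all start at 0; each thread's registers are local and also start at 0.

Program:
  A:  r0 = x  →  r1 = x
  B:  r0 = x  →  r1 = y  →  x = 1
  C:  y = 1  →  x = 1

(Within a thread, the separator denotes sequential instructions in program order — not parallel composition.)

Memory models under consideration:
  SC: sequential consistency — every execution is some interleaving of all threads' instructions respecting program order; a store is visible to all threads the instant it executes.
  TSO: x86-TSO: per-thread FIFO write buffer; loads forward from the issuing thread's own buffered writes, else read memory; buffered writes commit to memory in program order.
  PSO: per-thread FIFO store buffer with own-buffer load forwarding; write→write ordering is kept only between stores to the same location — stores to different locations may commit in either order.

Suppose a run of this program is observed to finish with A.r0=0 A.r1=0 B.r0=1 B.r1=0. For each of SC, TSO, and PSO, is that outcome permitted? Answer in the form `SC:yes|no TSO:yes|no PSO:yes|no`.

outcome vector order: (A.r0,A.r1,B.r0,B.r1)
SC: 9 outcomes — {<0 0 0 0>; <0 0 0 1>; <0 0 1 1>; <0 1 0 0>; <0 1 0 1>; <0 1 1 1>; <1 1 0 0>; <1 1 0 1>; <1 1 1 1>}
TSO: 9 outcomes — {<0 0 0 0>; <0 0 0 1>; <0 0 1 1>; <0 1 0 0>; <0 1 0 1>; <0 1 1 1>; <1 1 0 0>; <1 1 0 1>; <1 1 1 1>}
PSO: 12 outcomes — {<0 0 0 0>; <0 0 0 1>; <0 0 1 0>; <0 0 1 1>; <0 1 0 0>; <0 1 0 1>; <0 1 1 0>; <0 1 1 1>; <1 1 0 0>; <1 1 0 1>; <1 1 1 0>; <1 1 1 1>}
target <0 0 1 0> ∈ {PSO}

SC:no TSO:no PSO:yes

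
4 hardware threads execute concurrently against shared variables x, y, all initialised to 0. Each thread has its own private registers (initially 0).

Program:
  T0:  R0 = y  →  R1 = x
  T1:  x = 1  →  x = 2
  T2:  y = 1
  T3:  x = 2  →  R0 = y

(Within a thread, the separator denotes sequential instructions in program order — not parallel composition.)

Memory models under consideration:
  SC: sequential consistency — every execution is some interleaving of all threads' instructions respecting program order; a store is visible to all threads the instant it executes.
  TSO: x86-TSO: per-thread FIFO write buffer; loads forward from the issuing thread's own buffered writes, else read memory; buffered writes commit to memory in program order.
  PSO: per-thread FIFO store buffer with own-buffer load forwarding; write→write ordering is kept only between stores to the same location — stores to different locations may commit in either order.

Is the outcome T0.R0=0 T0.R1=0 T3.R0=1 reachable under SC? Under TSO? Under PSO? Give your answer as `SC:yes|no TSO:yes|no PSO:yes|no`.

SC:yes TSO:yes PSO:yes

outcome vector order: (T0.R0,T0.R1,T3.R0)
[SC] allowed = {(0,0,0); (0,0,1); (0,1,0); (0,1,1); (0,2,0); (0,2,1); (1,0,1); (1,1,0); (1,1,1); (1,2,0); (1,2,1)}
[TSO] allowed = {(0,0,0); (0,0,1); (0,1,0); (0,1,1); (0,2,0); (0,2,1); (1,0,0); (1,0,1); (1,1,0); (1,1,1); (1,2,0); (1,2,1)}
[PSO] allowed = {(0,0,0); (0,0,1); (0,1,0); (0,1,1); (0,2,0); (0,2,1); (1,0,0); (1,0,1); (1,1,0); (1,1,1); (1,2,0); (1,2,1)}
target (0,0,1) ∈ {SC,TSO,PSO}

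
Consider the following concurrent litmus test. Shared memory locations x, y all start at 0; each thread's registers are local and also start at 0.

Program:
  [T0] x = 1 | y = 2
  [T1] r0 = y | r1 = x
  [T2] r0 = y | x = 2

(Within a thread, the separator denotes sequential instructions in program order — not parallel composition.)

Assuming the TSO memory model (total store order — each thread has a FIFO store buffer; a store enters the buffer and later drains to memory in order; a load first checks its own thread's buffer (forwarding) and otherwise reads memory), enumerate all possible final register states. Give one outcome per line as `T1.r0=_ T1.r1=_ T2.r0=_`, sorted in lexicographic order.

T1.r0=0 T1.r1=0 T2.r0=0
T1.r0=0 T1.r1=0 T2.r0=2
T1.r0=0 T1.r1=1 T2.r0=0
T1.r0=0 T1.r1=1 T2.r0=2
T1.r0=0 T1.r1=2 T2.r0=0
T1.r0=0 T1.r1=2 T2.r0=2
T1.r0=2 T1.r1=1 T2.r0=0
T1.r0=2 T1.r1=1 T2.r0=2
T1.r0=2 T1.r1=2 T2.r0=0
T1.r0=2 T1.r1=2 T2.r0=2

outcome vector order: (T1.r0,T1.r1,T2.r0)
|TSO outcomes| = 10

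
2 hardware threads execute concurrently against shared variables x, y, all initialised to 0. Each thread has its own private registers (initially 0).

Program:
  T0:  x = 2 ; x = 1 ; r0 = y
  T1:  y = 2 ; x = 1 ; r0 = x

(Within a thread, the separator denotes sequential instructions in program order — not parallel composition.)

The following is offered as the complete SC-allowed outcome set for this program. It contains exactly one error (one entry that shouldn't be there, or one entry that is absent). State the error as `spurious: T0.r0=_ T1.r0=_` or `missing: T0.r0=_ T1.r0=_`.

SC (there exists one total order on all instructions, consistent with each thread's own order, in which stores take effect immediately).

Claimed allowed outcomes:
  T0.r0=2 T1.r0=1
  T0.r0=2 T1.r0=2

outcome vector order: (T0.r0,T1.r0)
SC (3): 0/1; 2/1; 2/2
SC∖claimed = {0/1}

missing: T0.r0=0 T1.r0=1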